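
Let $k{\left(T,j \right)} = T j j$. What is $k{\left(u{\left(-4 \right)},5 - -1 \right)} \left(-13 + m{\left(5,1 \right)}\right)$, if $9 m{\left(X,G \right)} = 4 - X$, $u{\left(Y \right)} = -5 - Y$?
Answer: $472$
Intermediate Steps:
$k{\left(T,j \right)} = T j^{2}$
$m{\left(X,G \right)} = \frac{4}{9} - \frac{X}{9}$ ($m{\left(X,G \right)} = \frac{4 - X}{9} = \frac{4}{9} - \frac{X}{9}$)
$k{\left(u{\left(-4 \right)},5 - -1 \right)} \left(-13 + m{\left(5,1 \right)}\right) = \left(-5 - -4\right) \left(5 - -1\right)^{2} \left(-13 + \left(\frac{4}{9} - \frac{5}{9}\right)\right) = \left(-5 + 4\right) \left(5 + 1\right)^{2} \left(-13 + \left(\frac{4}{9} - \frac{5}{9}\right)\right) = - 6^{2} \left(-13 - \frac{1}{9}\right) = \left(-1\right) 36 \left(- \frac{118}{9}\right) = \left(-36\right) \left(- \frac{118}{9}\right) = 472$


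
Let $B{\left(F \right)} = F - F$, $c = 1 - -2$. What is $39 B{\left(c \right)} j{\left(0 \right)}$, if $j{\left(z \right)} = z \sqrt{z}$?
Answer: $0$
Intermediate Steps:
$j{\left(z \right)} = z^{\frac{3}{2}}$
$c = 3$ ($c = 1 + 2 = 3$)
$B{\left(F \right)} = 0$
$39 B{\left(c \right)} j{\left(0 \right)} = 39 \cdot 0 \cdot 0^{\frac{3}{2}} = 0 \cdot 0 = 0$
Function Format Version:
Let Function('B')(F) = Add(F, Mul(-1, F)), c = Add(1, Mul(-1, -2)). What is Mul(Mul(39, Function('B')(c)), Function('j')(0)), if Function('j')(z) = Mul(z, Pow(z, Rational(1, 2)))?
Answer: 0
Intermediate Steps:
Function('j')(z) = Pow(z, Rational(3, 2))
c = 3 (c = Add(1, 2) = 3)
Function('B')(F) = 0
Mul(Mul(39, Function('B')(c)), Function('j')(0)) = Mul(Mul(39, 0), Pow(0, Rational(3, 2))) = Mul(0, 0) = 0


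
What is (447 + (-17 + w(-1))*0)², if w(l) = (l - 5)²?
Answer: 199809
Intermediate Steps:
w(l) = (-5 + l)²
(447 + (-17 + w(-1))*0)² = (447 + (-17 + (-5 - 1)²)*0)² = (447 + (-17 + (-6)²)*0)² = (447 + (-17 + 36)*0)² = (447 + 19*0)² = (447 + 0)² = 447² = 199809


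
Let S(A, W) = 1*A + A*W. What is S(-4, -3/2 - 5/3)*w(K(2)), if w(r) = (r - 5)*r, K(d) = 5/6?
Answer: -1625/54 ≈ -30.093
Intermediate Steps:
S(A, W) = A + A*W
K(d) = 5/6 (K(d) = 5*(1/6) = 5/6)
w(r) = r*(-5 + r) (w(r) = (-5 + r)*r = r*(-5 + r))
S(-4, -3/2 - 5/3)*w(K(2)) = (-4*(1 + (-3/2 - 5/3)))*(5*(-5 + 5/6)/6) = (-4*(1 + (-3*1/2 - 5*1/3)))*((5/6)*(-25/6)) = -4*(1 + (-3/2 - 5/3))*(-125/36) = -4*(1 - 19/6)*(-125/36) = -4*(-13/6)*(-125/36) = (26/3)*(-125/36) = -1625/54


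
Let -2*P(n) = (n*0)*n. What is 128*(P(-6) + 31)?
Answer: 3968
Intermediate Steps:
P(n) = 0 (P(n) = -n*0*n/2 = -0*n = -1/2*0 = 0)
128*(P(-6) + 31) = 128*(0 + 31) = 128*31 = 3968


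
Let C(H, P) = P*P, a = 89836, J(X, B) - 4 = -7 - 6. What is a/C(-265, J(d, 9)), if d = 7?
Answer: 89836/81 ≈ 1109.1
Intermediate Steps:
J(X, B) = -9 (J(X, B) = 4 + (-7 - 6) = 4 - 13 = -9)
C(H, P) = P²
a/C(-265, J(d, 9)) = 89836/((-9)²) = 89836/81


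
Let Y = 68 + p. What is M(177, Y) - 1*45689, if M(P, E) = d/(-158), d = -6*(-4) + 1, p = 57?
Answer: -7218887/158 ≈ -45689.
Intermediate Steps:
d = 25 (d = 24 + 1 = 25)
Y = 125 (Y = 68 + 57 = 125)
M(P, E) = -25/158 (M(P, E) = 25/(-158) = 25*(-1/158) = -25/158)
M(177, Y) - 1*45689 = -25/158 - 1*45689 = -25/158 - 45689 = -7218887/158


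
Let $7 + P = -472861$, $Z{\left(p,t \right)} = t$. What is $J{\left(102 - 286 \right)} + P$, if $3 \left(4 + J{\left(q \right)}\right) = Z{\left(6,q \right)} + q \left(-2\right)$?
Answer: $- \frac{1418432}{3} \approx -4.7281 \cdot 10^{5}$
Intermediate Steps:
$J{\left(q \right)} = -4 - \frac{q}{3}$ ($J{\left(q \right)} = -4 + \frac{q + q \left(-2\right)}{3} = -4 + \frac{q - 2 q}{3} = -4 + \frac{\left(-1\right) q}{3} = -4 - \frac{q}{3}$)
$P = -472868$ ($P = -7 - 472861 = -472868$)
$J{\left(102 - 286 \right)} + P = \left(-4 - \frac{102 - 286}{3}\right) - 472868 = \left(-4 - - \frac{184}{3}\right) - 472868 = \left(-4 + \frac{184}{3}\right) - 472868 = \frac{172}{3} - 472868 = - \frac{1418432}{3}$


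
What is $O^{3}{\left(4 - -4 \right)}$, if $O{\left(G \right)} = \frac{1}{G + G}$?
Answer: $\frac{1}{4096} \approx 0.00024414$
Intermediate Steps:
$O{\left(G \right)} = \frac{1}{2 G}$
$O^{3}{\left(4 - -4 \right)} = \left(\frac{1}{2 \left(4 - -4\right)}\right)^{3} = \left(\frac{1}{2 \left(4 + 4\right)}\right)^{3} = \left(\frac{1}{2 \cdot 8}\right)^{3} = \left(\frac{1}{2} \cdot \frac{1}{8}\right)^{3} = \left(\frac{1}{16}\right)^{3} = \frac{1}{4096}$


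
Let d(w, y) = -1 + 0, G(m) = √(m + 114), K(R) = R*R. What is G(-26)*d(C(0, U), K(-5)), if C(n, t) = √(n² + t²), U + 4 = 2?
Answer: -2*√22 ≈ -9.3808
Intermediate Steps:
K(R) = R²
U = -2 (U = -4 + 2 = -2)
G(m) = √(114 + m)
d(w, y) = -1
G(-26)*d(C(0, U), K(-5)) = √(114 - 26)*(-1) = √88*(-1) = (2*√22)*(-1) = -2*√22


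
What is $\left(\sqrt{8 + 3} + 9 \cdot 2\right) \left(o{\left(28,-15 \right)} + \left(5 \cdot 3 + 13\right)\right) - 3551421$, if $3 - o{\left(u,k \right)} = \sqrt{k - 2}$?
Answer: $-3551421 + \left(18 + \sqrt{11}\right) \left(31 - i \sqrt{17}\right) \approx -3.5508 \cdot 10^{6} - 87.891 i$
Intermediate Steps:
$o{\left(u,k \right)} = 3 - \sqrt{-2 + k}$ ($o{\left(u,k \right)} = 3 - \sqrt{k - 2} = 3 - \sqrt{-2 + k}$)
$\left(\sqrt{8 + 3} + 9 \cdot 2\right) \left(o{\left(28,-15 \right)} + \left(5 \cdot 3 + 13\right)\right) - 3551421 = \left(\sqrt{8 + 3} + 9 \cdot 2\right) \left(\left(3 - \sqrt{-2 - 15}\right) + \left(5 \cdot 3 + 13\right)\right) - 3551421 = \left(\sqrt{11} + 18\right) \left(\left(3 - \sqrt{-17}\right) + \left(15 + 13\right)\right) - 3551421 = \left(18 + \sqrt{11}\right) \left(\left(3 - i \sqrt{17}\right) + 28\right) - 3551421 = \left(18 + \sqrt{11}\right) \left(31 - i \sqrt{17}\right) - 3551421 = -3551421 + \left(18 + \sqrt{11}\right) \left(31 - i \sqrt{17}\right)$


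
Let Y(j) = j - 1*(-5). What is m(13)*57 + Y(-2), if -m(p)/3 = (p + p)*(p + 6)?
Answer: -84471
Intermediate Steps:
m(p) = -6*p*(6 + p) (m(p) = -3*(p + p)*(p + 6) = -3*2*p*(6 + p) = -6*p*(6 + p))
Y(j) = 5 + j (Y(j) = j + 5 = 5 + j)
m(13)*57 + Y(-2) = -6*13*(6 + 13)*57 + (5 - 2) = -6*13*19*57 + 3 = -1482*57 + 3 = -84474 + 3 = -84471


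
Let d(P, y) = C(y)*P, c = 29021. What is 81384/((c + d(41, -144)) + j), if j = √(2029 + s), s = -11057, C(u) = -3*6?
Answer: 2301783672/799937117 - 162768*I*√2257/799937117 ≈ 2.8775 - 0.0096667*I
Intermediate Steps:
C(u) = -18
d(P, y) = -18*P
j = 2*I*√2257 (j = √(2029 - 11057) = √(-9028) = 2*I*√2257 ≈ 95.016*I)
81384/((c + d(41, -144)) + j) = 81384/((29021 - 18*41) + 2*I*√2257) = 81384/((29021 - 738) + 2*I*√2257) = 81384/(28283 + 2*I*√2257)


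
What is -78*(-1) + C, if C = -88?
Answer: -10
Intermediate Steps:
-78*(-1) + C = -78*(-1) - 88 = 78 - 88 = -10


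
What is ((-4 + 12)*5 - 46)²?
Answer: 36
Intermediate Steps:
((-4 + 12)*5 - 46)² = (8*5 - 46)² = (40 - 46)² = (-6)² = 36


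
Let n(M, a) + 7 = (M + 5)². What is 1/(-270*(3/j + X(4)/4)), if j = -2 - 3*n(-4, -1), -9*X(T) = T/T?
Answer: -8/345 ≈ -0.023188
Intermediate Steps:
n(M, a) = -7 + (5 + M)² (n(M, a) = -7 + (M + 5)² = -7 + (5 + M)²)
X(T) = -⅑ (X(T) = -T/(9*T) = -⅑*1 = -⅑)
j = 16 (j = -2 - 3*(-7 + (5 - 4)²) = -2 - 3*(-7 + 1²) = -2 - 3*(-7 + 1) = -2 - 3*(-6) = -2 + 18 = 16)
1/(-270*(3/j + X(4)/4)) = 1/(-270*(3/16 - ⅑/4)) = 1/(-270*(3*(1/16) - ⅑*¼)) = 1/(-270*(3/16 - 1/36)) = 1/(-270*23/144) = 1/(-345/8) = -8/345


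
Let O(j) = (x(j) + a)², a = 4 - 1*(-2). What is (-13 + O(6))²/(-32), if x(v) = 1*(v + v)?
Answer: -96721/32 ≈ -3022.5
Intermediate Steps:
x(v) = 2*v (x(v) = 1*(2*v) = 2*v)
a = 6 (a = 4 + 2 = 6)
O(j) = (6 + 2*j)² (O(j) = (2*j + 6)² = (6 + 2*j)²)
(-13 + O(6))²/(-32) = (-13 + 4*(3 + 6)²)²/(-32) = (-13 + 4*9²)²*(-1/32) = (-13 + 4*81)²*(-1/32) = (-13 + 324)²*(-1/32) = 311²*(-1/32) = 96721*(-1/32) = -96721/32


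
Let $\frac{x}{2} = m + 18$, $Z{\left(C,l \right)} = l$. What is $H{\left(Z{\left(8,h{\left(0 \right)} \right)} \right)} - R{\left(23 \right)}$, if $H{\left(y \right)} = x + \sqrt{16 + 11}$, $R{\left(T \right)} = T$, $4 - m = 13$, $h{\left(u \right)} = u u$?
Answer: $-5 + 3 \sqrt{3} \approx 0.19615$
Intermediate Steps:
$h{\left(u \right)} = u^{2}$
$m = -9$ ($m = 4 - 13 = -9$)
$x = 18$ ($x = 2 \left(-9 + 18\right) = 2 \cdot 9 = 18$)
$H{\left(y \right)} = 18 + 3 \sqrt{3}$ ($H{\left(y \right)} = 18 + \sqrt{16 + 11} = 18 + \sqrt{27} = 18 + 3 \sqrt{3}$)
$H{\left(Z{\left(8,h{\left(0 \right)} \right)} \right)} - R{\left(23 \right)} = \left(18 + 3 \sqrt{3}\right) - 23 = -5 + 3 \sqrt{3}$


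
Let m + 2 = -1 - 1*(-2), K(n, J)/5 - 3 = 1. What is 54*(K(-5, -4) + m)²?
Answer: 19494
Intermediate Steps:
K(n, J) = 20 (K(n, J) = 15 + 5*1 = 15 + 5 = 20)
m = -1 (m = -2 + (-1 - 1*(-2)) = -2 + (-1 + 2) = -2 + 1 = -1)
54*(K(-5, -4) + m)² = 54*(20 - 1)² = 54*19² = 54*361 = 19494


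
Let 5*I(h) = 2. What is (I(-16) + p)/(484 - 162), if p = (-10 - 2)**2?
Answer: 361/805 ≈ 0.44845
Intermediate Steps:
p = 144 (p = (-12)**2 = 144)
I(h) = 2/5 (I(h) = (1/5)*2 = 2/5)
(I(-16) + p)/(484 - 162) = (2/5 + 144)/(484 - 162) = (722/5)/322 = (722/5)*(1/322) = 361/805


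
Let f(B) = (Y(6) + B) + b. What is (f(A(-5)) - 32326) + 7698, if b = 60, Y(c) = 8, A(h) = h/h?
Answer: -24559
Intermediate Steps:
A(h) = 1
f(B) = 68 + B (f(B) = (8 + B) + 60 = 68 + B)
(f(A(-5)) - 32326) + 7698 = ((68 + 1) - 32326) + 7698 = (69 - 32326) + 7698 = -32257 + 7698 = -24559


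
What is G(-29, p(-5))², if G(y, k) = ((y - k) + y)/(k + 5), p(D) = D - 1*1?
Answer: 2704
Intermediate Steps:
p(D) = -1 + D (p(D) = D - 1 = -1 + D)
G(y, k) = (-k + 2*y)/(5 + k)
G(-29, p(-5))² = ((-(-1 - 5) + 2*(-29))/(5 + (-1 - 5)))² = ((-1*(-6) - 58)/(5 - 6))² = ((6 - 58)/(-1))² = (-1*(-52))² = 52² = 2704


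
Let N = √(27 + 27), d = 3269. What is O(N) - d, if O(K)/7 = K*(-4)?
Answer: -3269 - 84*√6 ≈ -3474.8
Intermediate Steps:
N = 3*√6 (N = √54 = 3*√6 ≈ 7.3485)
O(K) = -28*K (O(K) = 7*(K*(-4)) = 7*(-4*K) = -28*K)
O(N) - d = -84*√6 - 1*3269 = -84*√6 - 3269 = -3269 - 84*√6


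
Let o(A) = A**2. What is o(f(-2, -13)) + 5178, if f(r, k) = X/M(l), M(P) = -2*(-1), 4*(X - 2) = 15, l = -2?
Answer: 331921/64 ≈ 5186.3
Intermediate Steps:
X = 23/4 (X = 2 + (1/4)*15 = 2 + 15/4 = 23/4 ≈ 5.7500)
M(P) = 2
f(r, k) = 23/8 (f(r, k) = (23/4)/2 = (23/4)*(1/2) = 23/8)
o(f(-2, -13)) + 5178 = (23/8)**2 + 5178 = 529/64 + 5178 = 331921/64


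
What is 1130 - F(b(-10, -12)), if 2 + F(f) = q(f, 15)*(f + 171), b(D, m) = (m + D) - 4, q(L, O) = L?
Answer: 4902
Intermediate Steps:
b(D, m) = -4 + D + m (b(D, m) = (D + m) - 4 = -4 + D + m)
F(f) = -2 + f*(171 + f) (F(f) = -2 + f*(f + 171) = -2 + f*(171 + f))
1130 - F(b(-10, -12)) = 1130 - (-2 + (-4 - 10 - 12)**2 + 171*(-4 - 10 - 12)) = 1130 - (-2 + (-26)**2 + 171*(-26)) = 1130 - (-2 + 676 - 4446) = 1130 - 1*(-3772) = 1130 + 3772 = 4902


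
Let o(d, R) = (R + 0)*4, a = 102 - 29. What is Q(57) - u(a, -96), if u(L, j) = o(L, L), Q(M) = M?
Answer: -235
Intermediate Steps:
a = 73
o(d, R) = 4*R (o(d, R) = R*4 = 4*R)
u(L, j) = 4*L
Q(57) - u(a, -96) = 57 - 4*73 = 57 - 1*292 = 57 - 292 = -235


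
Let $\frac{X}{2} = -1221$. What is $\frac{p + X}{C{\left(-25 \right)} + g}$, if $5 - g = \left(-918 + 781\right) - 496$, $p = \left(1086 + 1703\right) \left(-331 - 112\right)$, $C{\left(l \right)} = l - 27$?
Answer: $- \frac{1237969}{586} \approx -2112.6$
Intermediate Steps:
$X = -2442$ ($X = 2 \left(-1221\right) = -2442$)
$C{\left(l \right)} = -27 + l$ ($C{\left(l \right)} = l - 27 = -27 + l$)
$p = -1235527$ ($p = 2789 \left(-443\right) = -1235527$)
$g = 638$ ($g = 5 - \left(\left(-918 + 781\right) - 496\right) = 5 - \left(-137 - 496\right) = 5 - -633 = 5 + 633 = 638$)
$\frac{p + X}{C{\left(-25 \right)} + g} = \frac{-1235527 - 2442}{\left(-27 - 25\right) + 638} = - \frac{1237969}{-52 + 638} = - \frac{1237969}{586}$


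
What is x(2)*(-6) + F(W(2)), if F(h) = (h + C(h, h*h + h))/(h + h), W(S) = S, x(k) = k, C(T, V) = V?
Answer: -10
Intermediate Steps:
F(h) = (h² + 2*h)/(2*h) (F(h) = (h + (h*h + h))/(h + h) = (h + (h² + h))/((2*h)) = (h + (h + h²))*(1/(2*h)) = (h² + 2*h)*(1/(2*h)) = (h² + 2*h)/(2*h))
x(2)*(-6) + F(W(2)) = 2*(-6) + (1 + (½)*2) = -12 + (1 + 1) = -12 + 2 = -10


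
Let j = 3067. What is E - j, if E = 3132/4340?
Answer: -3326912/1085 ≈ -3066.3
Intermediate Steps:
E = 783/1085 (E = 3132*(1/4340) = 783/1085 ≈ 0.72166)
E - j = 783/1085 - 1*3067 = 783/1085 - 3067 = -3326912/1085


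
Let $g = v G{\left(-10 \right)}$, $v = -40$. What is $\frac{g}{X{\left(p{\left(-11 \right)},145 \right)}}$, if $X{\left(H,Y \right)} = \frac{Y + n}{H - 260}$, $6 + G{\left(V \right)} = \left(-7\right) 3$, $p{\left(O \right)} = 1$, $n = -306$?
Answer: $\frac{39960}{23} \approx 1737.4$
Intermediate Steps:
$G{\left(V \right)} = -27$ ($G{\left(V \right)} = -6 - 21 = -27$)
$g = 1080$ ($g = \left(-40\right) \left(-27\right) = 1080$)
$X{\left(H,Y \right)} = \frac{-306 + Y}{-260 + H}$ ($X{\left(H,Y \right)} = \frac{Y - 306}{H - 260} = \frac{-306 + Y}{-260 + H}$)
$\frac{g}{X{\left(p{\left(-11 \right)},145 \right)}} = \frac{1080}{\frac{1}{-260 + 1} \left(-306 + 145\right)} = \frac{1080}{\frac{1}{-259} \left(-161\right)} = \frac{1080}{\left(- \frac{1}{259}\right) \left(-161\right)} = \frac{1080}{\frac{23}{37}} = 1080 \cdot \frac{37}{23} = \frac{39960}{23}$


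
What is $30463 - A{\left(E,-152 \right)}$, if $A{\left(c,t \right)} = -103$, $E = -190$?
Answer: $30566$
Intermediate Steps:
$30463 - A{\left(E,-152 \right)} = 30463 - -103 = 30463 + 103 = 30566$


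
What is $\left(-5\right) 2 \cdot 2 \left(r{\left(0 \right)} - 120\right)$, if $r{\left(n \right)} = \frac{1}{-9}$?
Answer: $\frac{21620}{9} \approx 2402.2$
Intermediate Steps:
$r{\left(n \right)} = - \frac{1}{9}$
$\left(-5\right) 2 \cdot 2 \left(r{\left(0 \right)} - 120\right) = \left(-5\right) 2 \cdot 2 \left(- \frac{1}{9} - 120\right) = \left(-10\right) 2 \left(- \frac{1081}{9}\right) = \left(-20\right) \left(- \frac{1081}{9}\right) = \frac{21620}{9}$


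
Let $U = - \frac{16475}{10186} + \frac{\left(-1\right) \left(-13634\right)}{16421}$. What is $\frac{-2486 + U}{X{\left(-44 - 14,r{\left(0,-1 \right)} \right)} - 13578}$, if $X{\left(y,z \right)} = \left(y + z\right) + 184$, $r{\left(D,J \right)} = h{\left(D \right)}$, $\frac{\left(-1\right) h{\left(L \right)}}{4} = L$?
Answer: $\frac{138650241589}{750013148104} \approx 0.18486$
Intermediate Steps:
$h{\left(L \right)} = - 4 L$
$r{\left(D,J \right)} = - 4 D$
$U = - \frac{131660051}{167264306}$ ($U = \left(-16475\right) \frac{1}{10186} + 13634 \cdot \frac{1}{16421} = - \frac{16475}{10186} + \frac{13634}{16421} = - \frac{131660051}{167264306} \approx -0.78714$)
$X{\left(y,z \right)} = 184 + y + z$
$\frac{-2486 + U}{X{\left(-44 - 14,r{\left(0,-1 \right)} \right)} - 13578} = \frac{-2486 - \frac{131660051}{167264306}}{\left(184 - 58 - 0\right) - 13578} = - \frac{415950724767}{167264306 \left(\left(184 - 58 + 0\right) - 13578\right)} = - \frac{415950724767}{167264306 \left(126 - 13578\right)} = - \frac{415950724767}{167264306 \left(-13452\right)} = \left(- \frac{415950724767}{167264306}\right) \left(- \frac{1}{13452}\right) = \frac{138650241589}{750013148104}$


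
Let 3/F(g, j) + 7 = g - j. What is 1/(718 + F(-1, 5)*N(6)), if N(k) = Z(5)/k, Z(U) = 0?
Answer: 1/718 ≈ 0.0013928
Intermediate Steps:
F(g, j) = 3/(-7 + g - j) (F(g, j) = 3/(-7 + (g - j)) = 3/(-7 + g - j))
N(k) = 0 (N(k) = 0/k = 0)
1/(718 + F(-1, 5)*N(6)) = 1/(718 + (3/(-7 - 1 - 1*5))*0) = 1/(718 + (3/(-7 - 1 - 5))*0) = 1/(718 + (3/(-13))*0) = 1/(718 + (3*(-1/13))*0) = 1/(718 - 3/13*0) = 1/(718 + 0) = 1/718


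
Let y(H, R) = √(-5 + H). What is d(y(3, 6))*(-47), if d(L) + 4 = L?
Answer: 188 - 47*I*√2 ≈ 188.0 - 66.468*I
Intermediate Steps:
d(L) = -4 + L
d(y(3, 6))*(-47) = (-4 + √(-5 + 3))*(-47) = (-4 + √(-2))*(-47) = (-4 + I*√2)*(-47) = 188 - 47*I*√2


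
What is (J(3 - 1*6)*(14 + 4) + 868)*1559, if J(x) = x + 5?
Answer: 1409336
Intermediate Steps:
J(x) = 5 + x
(J(3 - 1*6)*(14 + 4) + 868)*1559 = ((5 + (3 - 1*6))*(14 + 4) + 868)*1559 = ((5 + (3 - 6))*18 + 868)*1559 = ((5 - 3)*18 + 868)*1559 = (2*18 + 868)*1559 = (36 + 868)*1559 = 904*1559 = 1409336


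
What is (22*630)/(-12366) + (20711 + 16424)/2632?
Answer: 3355015/258312 ≈ 12.988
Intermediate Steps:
(22*630)/(-12366) + (20711 + 16424)/2632 = 13860*(-1/12366) + 37135*(1/2632) = -770/687 + 5305/376 = 3355015/258312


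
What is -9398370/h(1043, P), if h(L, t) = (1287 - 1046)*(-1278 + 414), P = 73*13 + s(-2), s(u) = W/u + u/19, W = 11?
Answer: 1566395/34704 ≈ 45.136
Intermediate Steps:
s(u) = 11/u + u/19
P = 35849/38 (P = 73*13 + (11/(-2) + (1/19)*(-2)) = 949 + (11*(-1/2) - 2/19) = 949 + (-11/2 - 2/19) = 949 - 213/38 = 35849/38 ≈ 943.39)
h(L, t) = -208224 (h(L, t) = 241*(-864) = -208224)
-9398370/h(1043, P) = -9398370/(-208224) = -9398370*(-1/208224) = 1566395/34704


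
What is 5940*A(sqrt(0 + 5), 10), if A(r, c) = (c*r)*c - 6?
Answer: -35640 + 594000*sqrt(5) ≈ 1.2926e+6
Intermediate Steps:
A(r, c) = -6 + r*c**2 (A(r, c) = r*c**2 - 6 = -6 + r*c**2)
5940*A(sqrt(0 + 5), 10) = 5940*(-6 + sqrt(0 + 5)*10**2) = 5940*(-6 + sqrt(5)*100) = 5940*(-6 + 100*sqrt(5)) = -35640 + 594000*sqrt(5)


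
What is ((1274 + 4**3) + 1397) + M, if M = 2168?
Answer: 4903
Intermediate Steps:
((1274 + 4**3) + 1397) + M = ((1274 + 4**3) + 1397) + 2168 = ((1274 + 64) + 1397) + 2168 = (1338 + 1397) + 2168 = 2735 + 2168 = 4903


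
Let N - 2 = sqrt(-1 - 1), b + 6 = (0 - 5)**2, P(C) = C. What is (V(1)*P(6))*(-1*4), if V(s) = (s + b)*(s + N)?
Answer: -1440 - 480*I*sqrt(2) ≈ -1440.0 - 678.82*I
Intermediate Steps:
b = 19 (b = -6 + (0 - 5)**2 = -6 + (-5)**2 = -6 + 25 = 19)
N = 2 + I*sqrt(2) (N = 2 + sqrt(-1 - 1) = 2 + sqrt(-2) = 2 + I*sqrt(2) ≈ 2.0 + 1.4142*I)
V(s) = (19 + s)*(2 + s + I*sqrt(2)) (V(s) = (s + 19)*(s + (2 + I*sqrt(2))) = (19 + s)*(2 + s + I*sqrt(2)))
(V(1)*P(6))*(-1*4) = ((38 + 1**2 + 21*1 + 19*I*sqrt(2) + I*1*sqrt(2))*6)*(-1*4) = ((38 + 1 + 21 + 19*I*sqrt(2) + I*sqrt(2))*6)*(-4) = ((60 + 20*I*sqrt(2))*6)*(-4) = (360 + 120*I*sqrt(2))*(-4) = -1440 - 480*I*sqrt(2)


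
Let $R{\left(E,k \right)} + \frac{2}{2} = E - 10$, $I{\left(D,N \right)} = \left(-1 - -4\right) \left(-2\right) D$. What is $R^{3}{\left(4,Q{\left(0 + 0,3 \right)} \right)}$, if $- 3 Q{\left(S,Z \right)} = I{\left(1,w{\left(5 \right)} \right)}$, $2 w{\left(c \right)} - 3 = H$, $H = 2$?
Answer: $-343$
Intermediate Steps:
$w{\left(c \right)} = \frac{5}{2}$ ($w{\left(c \right)} = \frac{3}{2} + \frac{1}{2} \cdot 2 = \frac{3}{2} + 1 = \frac{5}{2}$)
$I{\left(D,N \right)} = - 6 D$ ($I{\left(D,N \right)} = \left(-1 + 4\right) \left(-2\right) D = 3 \left(-2\right) D = - 6 D$)
$Q{\left(S,Z \right)} = 2$ ($Q{\left(S,Z \right)} = - \frac{\left(-6\right) 1}{3} = \left(- \frac{1}{3}\right) \left(-6\right) = 2$)
$R{\left(E,k \right)} = -11 + E$ ($R{\left(E,k \right)} = -1 + \left(E - 10\right) = -1 + \left(-10 + E\right) = -11 + E$)
$R^{3}{\left(4,Q{\left(0 + 0,3 \right)} \right)} = \left(-11 + 4\right)^{3} = \left(-7\right)^{3} = -343$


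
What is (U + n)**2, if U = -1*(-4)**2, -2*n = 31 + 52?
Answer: 13225/4 ≈ 3306.3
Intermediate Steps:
n = -83/2 (n = -(31 + 52)/2 = -1/2*83 = -83/2 ≈ -41.500)
U = -16 (U = -1*16 = -16)
(U + n)**2 = (-16 - 83/2)**2 = (-115/2)**2 = 13225/4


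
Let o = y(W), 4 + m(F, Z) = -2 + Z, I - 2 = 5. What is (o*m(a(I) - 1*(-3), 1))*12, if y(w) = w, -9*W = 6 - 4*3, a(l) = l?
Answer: -40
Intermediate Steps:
I = 7 (I = 2 + 5 = 7)
W = 2/3 (W = -(6 - 4*3)/9 = -(6 - 12)/9 = -1/9*(-6) = 2/3 ≈ 0.66667)
m(F, Z) = -6 + Z (m(F, Z) = -4 + (-2 + Z) = -6 + Z)
o = 2/3 ≈ 0.66667
(o*m(a(I) - 1*(-3), 1))*12 = (2*(-6 + 1)/3)*12 = ((2/3)*(-5))*12 = -10/3*12 = -40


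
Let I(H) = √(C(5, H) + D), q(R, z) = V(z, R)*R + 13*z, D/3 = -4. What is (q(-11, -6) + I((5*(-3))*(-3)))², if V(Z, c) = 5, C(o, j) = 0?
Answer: 17677 - 532*I*√3 ≈ 17677.0 - 921.45*I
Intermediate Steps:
D = -12 (D = 3*(-4) = -12)
q(R, z) = 5*R + 13*z
I(H) = 2*I*√3 (I(H) = √(0 - 12) = √(-12) = 2*I*√3)
(q(-11, -6) + I((5*(-3))*(-3)))² = ((5*(-11) + 13*(-6)) + 2*I*√3)² = ((-55 - 78) + 2*I*√3)² = (-133 + 2*I*√3)²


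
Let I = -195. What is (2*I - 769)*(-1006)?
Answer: 1165954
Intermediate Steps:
(2*I - 769)*(-1006) = (2*(-195) - 769)*(-1006) = (-390 - 769)*(-1006) = -1159*(-1006) = 1165954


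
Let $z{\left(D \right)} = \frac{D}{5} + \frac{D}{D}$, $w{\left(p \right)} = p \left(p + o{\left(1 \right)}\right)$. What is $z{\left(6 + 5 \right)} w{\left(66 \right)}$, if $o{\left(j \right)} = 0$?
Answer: $\frac{69696}{5} \approx 13939.0$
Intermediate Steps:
$w{\left(p \right)} = p^{2}$ ($w{\left(p \right)} = p \left(p + 0\right) = p p = p^{2}$)
$z{\left(D \right)} = 1 + \frac{D}{5}$ ($z{\left(D \right)} = D \frac{1}{5} + 1 = \frac{D}{5} + 1 = 1 + \frac{D}{5}$)
$z{\left(6 + 5 \right)} w{\left(66 \right)} = \left(1 + \frac{6 + 5}{5}\right) 66^{2} = \left(1 + \frac{1}{5} \cdot 11\right) 4356 = \left(1 + \frac{11}{5}\right) 4356 = \frac{16}{5} \cdot 4356 = \frac{69696}{5}$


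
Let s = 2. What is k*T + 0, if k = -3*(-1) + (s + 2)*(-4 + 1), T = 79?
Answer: -711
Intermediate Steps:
k = -9 (k = -3*(-1) + (2 + 2)*(-4 + 1) = 3 + 4*(-3) = 3 - 12 = -9)
k*T + 0 = -9*79 + 0 = -711 + 0 = -711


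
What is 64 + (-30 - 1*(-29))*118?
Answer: -54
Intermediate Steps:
64 + (-30 - 1*(-29))*118 = 64 + (-30 + 29)*118 = 64 - 1*118 = 64 - 118 = -54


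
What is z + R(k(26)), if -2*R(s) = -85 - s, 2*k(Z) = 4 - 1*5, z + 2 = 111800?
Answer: 447361/4 ≈ 1.1184e+5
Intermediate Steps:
z = 111798 (z = -2 + 111800 = 111798)
k(Z) = -1/2 (k(Z) = (4 - 1*5)/2 = (4 - 5)/2 = (1/2)*(-1) = -1/2)
R(s) = 85/2 + s/2 (R(s) = -(-85 - s)/2 = 85/2 + s/2)
z + R(k(26)) = 111798 + (85/2 + (1/2)*(-1/2)) = 111798 + (85/2 - 1/4) = 111798 + 169/4 = 447361/4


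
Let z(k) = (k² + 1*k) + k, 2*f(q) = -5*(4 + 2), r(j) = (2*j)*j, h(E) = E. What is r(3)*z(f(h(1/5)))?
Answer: 3510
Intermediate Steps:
r(j) = 2*j²
f(q) = -15 (f(q) = (-5*(4 + 2))/2 = (-5*6)/2 = (½)*(-30) = -15)
z(k) = k² + 2*k (z(k) = (k² + k) + k = (k + k²) + k = k² + 2*k)
r(3)*z(f(h(1/5))) = (2*3²)*(-15*(2 - 15)) = (2*9)*(-15*(-13)) = 18*195 = 3510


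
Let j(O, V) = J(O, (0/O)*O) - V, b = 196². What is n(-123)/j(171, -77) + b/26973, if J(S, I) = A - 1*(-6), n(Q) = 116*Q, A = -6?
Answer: -381892732/2076921 ≈ -183.87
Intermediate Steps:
b = 38416
J(S, I) = 0 (J(S, I) = -6 - 1*(-6) = -6 + 6 = 0)
j(O, V) = -V (j(O, V) = 0 - V = -V)
n(-123)/j(171, -77) + b/26973 = (116*(-123))/((-1*(-77))) + 38416/26973 = -14268/77 + 38416*(1/26973) = -14268*1/77 + 38416/26973 = -14268/77 + 38416/26973 = -381892732/2076921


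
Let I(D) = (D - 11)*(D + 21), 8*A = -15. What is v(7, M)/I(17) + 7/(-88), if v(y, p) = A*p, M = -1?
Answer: -477/6688 ≈ -0.071322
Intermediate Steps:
A = -15/8 (A = (⅛)*(-15) = -15/8 ≈ -1.8750)
I(D) = (-11 + D)*(21 + D)
v(y, p) = -15*p/8
v(7, M)/I(17) + 7/(-88) = (-15/8*(-1))/(-231 + 17² + 10*17) + 7/(-88) = 15/(8*(-231 + 289 + 170)) + 7*(-1/88) = (15/8)/228 - 7/88 = (15/8)*(1/228) - 7/88 = 5/608 - 7/88 = -477/6688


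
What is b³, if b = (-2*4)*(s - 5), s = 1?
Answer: 32768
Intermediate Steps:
b = 32 (b = (-2*4)*(1 - 5) = -8*(-4) = 32)
b³ = 32³ = 32768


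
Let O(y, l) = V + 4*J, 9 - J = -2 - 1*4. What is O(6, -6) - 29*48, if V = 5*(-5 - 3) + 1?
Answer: -1371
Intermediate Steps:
V = -39 (V = 5*(-8) + 1 = -40 + 1 = -39)
J = 15 (J = 9 - (-2 - 1*4) = 9 - (-2 - 4) = 9 - 1*(-6) = 9 + 6 = 15)
O(y, l) = 21 (O(y, l) = -39 + 4*15 = -39 + 60 = 21)
O(6, -6) - 29*48 = 21 - 29*48 = 21 - 1392 = -1371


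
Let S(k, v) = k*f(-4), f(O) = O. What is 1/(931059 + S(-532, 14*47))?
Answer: 1/933187 ≈ 1.0716e-6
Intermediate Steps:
S(k, v) = -4*k (S(k, v) = k*(-4) = -4*k)
1/(931059 + S(-532, 14*47)) = 1/(931059 - 4*(-532)) = 1/(931059 + 2128) = 1/933187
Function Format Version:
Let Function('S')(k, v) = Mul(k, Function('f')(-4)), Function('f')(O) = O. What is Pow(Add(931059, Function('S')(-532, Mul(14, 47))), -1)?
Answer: Rational(1, 933187) ≈ 1.0716e-6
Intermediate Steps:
Function('S')(k, v) = Mul(-4, k) (Function('S')(k, v) = Mul(k, -4) = Mul(-4, k))
Pow(Add(931059, Function('S')(-532, Mul(14, 47))), -1) = Pow(Add(931059, Mul(-4, -532)), -1) = Pow(Add(931059, 2128), -1) = Pow(933187, -1) = Rational(1, 933187)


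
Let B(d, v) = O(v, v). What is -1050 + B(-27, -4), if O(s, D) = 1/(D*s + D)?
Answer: -12599/12 ≈ -1049.9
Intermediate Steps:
O(s, D) = 1/(D + D*s)
B(d, v) = 1/(v*(1 + v))
-1050 + B(-27, -4) = -1050 + 1/((-4)*(1 - 4)) = -1050 - ¼/(-3) = -1050 - ¼*(-⅓) = -1050 + 1/12 = -12599/12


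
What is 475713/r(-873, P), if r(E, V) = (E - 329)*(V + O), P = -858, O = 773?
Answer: 475713/102170 ≈ 4.6561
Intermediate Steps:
r(E, V) = (-329 + E)*(773 + V) (r(E, V) = (E - 329)*(V + 773) = (-329 + E)*(773 + V))
475713/r(-873, P) = 475713/(-254317 - 329*(-858) + 773*(-873) - 873*(-858)) = 475713/(-254317 + 282282 - 674829 + 749034) = 475713/102170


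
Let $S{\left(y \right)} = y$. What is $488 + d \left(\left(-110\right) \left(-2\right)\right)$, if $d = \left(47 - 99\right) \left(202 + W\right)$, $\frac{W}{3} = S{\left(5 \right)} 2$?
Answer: $-2653592$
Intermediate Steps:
$W = 30$ ($W = 3 \cdot 5 \cdot 2 = 3 \cdot 10 = 30$)
$d = -12064$ ($d = \left(47 - 99\right) \left(202 + 30\right) = \left(-52\right) 232 = -12064$)
$488 + d \left(\left(-110\right) \left(-2\right)\right) = 488 - 12064 \left(\left(-110\right) \left(-2\right)\right) = 488 - 2654080 = -2653592$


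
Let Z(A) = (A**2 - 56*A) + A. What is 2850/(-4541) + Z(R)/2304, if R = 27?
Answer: -14619/15296 ≈ -0.95574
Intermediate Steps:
Z(A) = A**2 - 55*A
2850/(-4541) + Z(R)/2304 = 2850/(-4541) + (27*(-55 + 27))/2304 = 2850*(-1/4541) + (27*(-28))*(1/2304) = -150/239 - 756*1/2304 = -150/239 - 21/64 = -14619/15296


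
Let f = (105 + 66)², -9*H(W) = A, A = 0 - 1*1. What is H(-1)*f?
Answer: 3249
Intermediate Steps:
A = -1 (A = 0 - 1 = -1)
H(W) = ⅑ (H(W) = -⅑*(-1) = ⅑)
f = 29241 (f = 171² = 29241)
H(-1)*f = (⅑)*29241 = 3249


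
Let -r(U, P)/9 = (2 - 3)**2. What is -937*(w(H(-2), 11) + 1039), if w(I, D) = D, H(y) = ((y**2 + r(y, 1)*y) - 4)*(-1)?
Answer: -983850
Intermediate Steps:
r(U, P) = -9 (r(U, P) = -9*(2 - 3)**2 = -9*(-1)**2 = -9*1 = -9)
H(y) = 4 - y**2 + 9*y (H(y) = ((y**2 - 9*y) - 4)*(-1) = (-4 + y**2 - 9*y)*(-1) = 4 - y**2 + 9*y)
-937*(w(H(-2), 11) + 1039) = -937*(11 + 1039) = -937*1050 = -983850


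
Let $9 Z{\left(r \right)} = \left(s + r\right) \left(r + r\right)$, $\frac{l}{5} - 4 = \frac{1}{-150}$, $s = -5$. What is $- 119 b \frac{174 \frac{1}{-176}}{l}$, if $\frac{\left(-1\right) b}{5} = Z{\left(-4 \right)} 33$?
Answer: $- \frac{4658850}{599} \approx -7777.7$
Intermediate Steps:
$l = \frac{599}{30}$ ($l = 20 + \frac{5}{-150} = 20 + 5 \left(- \frac{1}{150}\right) = 20 - \frac{1}{30} = \frac{599}{30} \approx 19.967$)
$Z{\left(r \right)} = \frac{2 r \left(-5 + r\right)}{9}$ ($Z{\left(r \right)} = \frac{\left(-5 + r\right) \left(r + r\right)}{9} = \frac{\left(-5 + r\right) 2 r}{9} = \frac{2 r \left(-5 + r\right)}{9}$)
$b = -1320$ ($b = - 5 \cdot \frac{2}{9} \left(-4\right) \left(-5 - 4\right) 33 = - 5 \cdot \frac{2}{9} \left(-4\right) \left(-9\right) 33 = - 5 \cdot 8 \cdot 33 = \left(-5\right) 264 = -1320$)
$- 119 b \frac{174 \frac{1}{-176}}{l} = \left(-119\right) \left(-1320\right) \frac{174 \frac{1}{-176}}{\frac{599}{30}} = 157080 \cdot 174 \left(- \frac{1}{176}\right) \frac{30}{599} = 157080 \left(\left(- \frac{87}{88}\right) \frac{30}{599}\right) = 157080 \left(- \frac{1305}{26356}\right) = - \frac{4658850}{599}$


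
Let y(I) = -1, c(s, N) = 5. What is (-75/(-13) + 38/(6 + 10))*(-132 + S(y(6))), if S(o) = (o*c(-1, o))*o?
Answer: -107569/104 ≈ -1034.3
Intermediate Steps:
S(o) = 5*o² (S(o) = (o*5)*o = (5*o)*o = 5*o²)
(-75/(-13) + 38/(6 + 10))*(-132 + S(y(6))) = (-75/(-13) + 38/(6 + 10))*(-132 + 5*(-1)²) = (-75*(-1/13) + 38/16)*(-132 + 5*1) = (75/13 + 38*(1/16))*(-132 + 5) = (75/13 + 19/8)*(-127) = (847/104)*(-127) = -107569/104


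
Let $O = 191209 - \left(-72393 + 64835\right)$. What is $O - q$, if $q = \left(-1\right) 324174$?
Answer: $522941$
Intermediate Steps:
$O = 198767$ ($O = 191209 - -7558 = 191209 + 7558 = 198767$)
$q = -324174$
$O - q = 198767 - -324174 = 198767 + 324174 = 522941$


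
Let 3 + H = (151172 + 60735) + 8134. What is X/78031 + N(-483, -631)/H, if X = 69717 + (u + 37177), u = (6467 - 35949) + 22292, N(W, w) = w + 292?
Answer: 7304072081/5723261726 ≈ 1.2762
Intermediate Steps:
N(W, w) = 292 + w
u = -7190 (u = -29482 + 22292 = -7190)
X = 99704 (X = 69717 + (-7190 + 37177) = 69717 + 29987 = 99704)
H = 220038 (H = -3 + ((151172 + 60735) + 8134) = -3 + (211907 + 8134) = -3 + 220041 = 220038)
X/78031 + N(-483, -631)/H = 99704/78031 + (292 - 631)/220038 = 99704*(1/78031) - 339*1/220038 = 99704/78031 - 113/73346 = 7304072081/5723261726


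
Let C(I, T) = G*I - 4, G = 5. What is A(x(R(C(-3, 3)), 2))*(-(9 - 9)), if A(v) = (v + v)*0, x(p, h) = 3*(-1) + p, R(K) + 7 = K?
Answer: 0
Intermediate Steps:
C(I, T) = -4 + 5*I (C(I, T) = 5*I - 4 = -4 + 5*I)
R(K) = -7 + K
x(p, h) = -3 + p
A(v) = 0 (A(v) = (2*v)*0 = 0)
A(x(R(C(-3, 3)), 2))*(-(9 - 9)) = 0*(-(9 - 9)) = 0*(-1*0) = 0*0 = 0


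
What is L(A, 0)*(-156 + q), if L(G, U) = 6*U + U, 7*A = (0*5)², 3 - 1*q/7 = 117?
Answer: 0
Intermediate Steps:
q = -798 (q = 21 - 7*117 = 21 - 819 = -798)
A = 0 (A = (0*5)²/7 = (⅐)*0² = (⅐)*0 = 0)
L(G, U) = 7*U
L(A, 0)*(-156 + q) = (7*0)*(-156 - 798) = 0*(-954) = 0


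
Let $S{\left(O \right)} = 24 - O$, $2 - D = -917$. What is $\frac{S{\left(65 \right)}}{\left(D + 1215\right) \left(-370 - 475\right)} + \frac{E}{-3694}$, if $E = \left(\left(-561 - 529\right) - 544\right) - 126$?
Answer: $\frac{1586918127}{3330565810} \approx 0.47647$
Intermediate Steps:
$D = 919$ ($D = 2 - -917 = 2 + 917 = 919$)
$E = -1760$ ($E = \left(-1090 - 544\right) - 126 = -1634 - 126 = -1760$)
$\frac{S{\left(65 \right)}}{\left(D + 1215\right) \left(-370 - 475\right)} + \frac{E}{-3694} = \frac{24 - 65}{\left(919 + 1215\right) \left(-370 - 475\right)} - \frac{1760}{-3694} = \frac{24 - 65}{2134 \left(-845\right)} - - \frac{880}{1847} = - \frac{41}{-1803230} + \frac{880}{1847} = \left(-41\right) \left(- \frac{1}{1803230}\right) + \frac{880}{1847} = \frac{41}{1803230} + \frac{880}{1847} = \frac{1586918127}{3330565810}$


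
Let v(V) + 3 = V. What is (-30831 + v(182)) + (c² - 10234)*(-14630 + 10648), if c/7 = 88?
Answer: -1470272656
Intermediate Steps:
c = 616 (c = 7*88 = 616)
v(V) = -3 + V
(-30831 + v(182)) + (c² - 10234)*(-14630 + 10648) = (-30831 + (-3 + 182)) + (616² - 10234)*(-14630 + 10648) = (-30831 + 179) + (379456 - 10234)*(-3982) = -30652 + 369222*(-3982) = -30652 - 1470242004 = -1470272656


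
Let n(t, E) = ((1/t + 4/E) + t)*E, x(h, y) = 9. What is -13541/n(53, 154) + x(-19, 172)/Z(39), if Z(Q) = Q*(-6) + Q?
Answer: -3688277/2164760 ≈ -1.7038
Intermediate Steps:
Z(Q) = -5*Q (Z(Q) = -6*Q + Q = -5*Q)
n(t, E) = E*(t + 1/t + 4/E) (n(t, E) = ((1/t + 4/E) + t)*E = (t + 1/t + 4/E)*E = E*(t + 1/t + 4/E))
-13541/n(53, 154) + x(-19, 172)/Z(39) = -13541/(4 + 154*53 + 154/53) + 9/((-5*39)) = -13541/(4 + 8162 + 154*(1/53)) + 9/(-195) = -13541/(4 + 8162 + 154/53) + 9*(-1/195) = -13541/432952/53 - 3/65 = -13541*53/432952 - 3/65 = -717673/432952 - 3/65 = -3688277/2164760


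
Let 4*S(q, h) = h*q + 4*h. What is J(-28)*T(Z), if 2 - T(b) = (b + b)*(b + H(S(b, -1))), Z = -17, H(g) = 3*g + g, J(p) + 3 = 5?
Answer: -268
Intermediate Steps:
S(q, h) = h + h*q/4 (S(q, h) = (h*q + 4*h)/4 = (4*h + h*q)/4 = h + h*q/4)
J(p) = 2 (J(p) = -3 + 5 = 2)
H(g) = 4*g
T(b) = 2 + 8*b (T(b) = 2 - (b + b)*(b + 4*((1/4)*(-1)*(4 + b))) = 2 - 2*b*(b + 4*(-1 - b/4)) = 2 - 2*b*(b + (-4 - b)) = 2 - 2*b*(-4) = 2 - (-8)*b = 2 + 8*b)
J(-28)*T(Z) = 2*(2 + 8*(-17)) = 2*(2 - 136) = 2*(-134) = -268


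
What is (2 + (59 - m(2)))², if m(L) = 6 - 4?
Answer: 3481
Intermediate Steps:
m(L) = 2
(2 + (59 - m(2)))² = (2 + (59 - 1*2))² = (2 + (59 - 2))² = (2 + 57)² = 59² = 3481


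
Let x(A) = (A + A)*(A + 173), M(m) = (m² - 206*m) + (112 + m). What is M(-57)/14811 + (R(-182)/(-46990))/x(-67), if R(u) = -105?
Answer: 2008478071801/1977108422712 ≈ 1.0159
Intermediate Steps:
M(m) = 112 + m² - 205*m
x(A) = 2*A*(173 + A) (x(A) = (2*A)*(173 + A) = 2*A*(173 + A))
M(-57)/14811 + (R(-182)/(-46990))/x(-67) = (112 + (-57)² - 205*(-57))/14811 + (-105/(-46990))/((2*(-67)*(173 - 67))) = (112 + 3249 + 11685)*(1/14811) + (-105*(-1/46990))/((2*(-67)*106)) = 15046*(1/14811) + (21/9398)/(-14204) = 15046/14811 + (21/9398)*(-1/14204) = 15046/14811 - 21/133489192 = 2008478071801/1977108422712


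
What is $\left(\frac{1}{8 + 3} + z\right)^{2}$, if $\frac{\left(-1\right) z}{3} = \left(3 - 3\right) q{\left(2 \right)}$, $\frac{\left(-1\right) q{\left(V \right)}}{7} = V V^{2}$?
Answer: $\frac{1}{121} \approx 0.0082645$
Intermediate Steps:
$q{\left(V \right)} = - 7 V^{3}$ ($q{\left(V \right)} = - 7 V V^{2} = - 7 V^{3}$)
$z = 0$ ($z = - 3 \left(3 - 3\right) \left(- 7 \cdot 2^{3}\right) = - 3 \cdot 0 \left(\left(-7\right) 8\right) = - 3 \cdot 0 \left(-56\right) = \left(-3\right) 0 = 0$)
$\left(\frac{1}{8 + 3} + z\right)^{2} = \left(\frac{1}{8 + 3} + 0\right)^{2} = \left(\frac{1}{11} + 0\right)^{2} = \left(\frac{1}{11}\right)^{2} = \frac{1}{121}$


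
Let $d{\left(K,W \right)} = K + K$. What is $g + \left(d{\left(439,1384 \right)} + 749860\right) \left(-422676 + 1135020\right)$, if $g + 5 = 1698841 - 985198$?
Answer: $534784423510$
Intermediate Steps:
$g = 713638$ ($g = -5 + \left(1698841 - 985198\right) = -5 + 713643 = 713638$)
$d{\left(K,W \right)} = 2 K$
$g + \left(d{\left(439,1384 \right)} + 749860\right) \left(-422676 + 1135020\right) = 713638 + \left(2 \cdot 439 + 749860\right) \left(-422676 + 1135020\right) = 713638 + \left(878 + 749860\right) 712344 = 713638 + 750738 \cdot 712344 = 713638 + 534783709872 = 534784423510$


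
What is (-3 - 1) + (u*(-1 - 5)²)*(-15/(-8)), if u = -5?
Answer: -683/2 ≈ -341.50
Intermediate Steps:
(-3 - 1) + (u*(-1 - 5)²)*(-15/(-8)) = (-3 - 1) + (-5*(-1 - 5)²)*(-15/(-8)) = -4 + (-5*(-6)²)*(-15*(-⅛)) = -4 - 5*36*(15/8) = -4 - 180*15/8 = -4 - 675/2 = -683/2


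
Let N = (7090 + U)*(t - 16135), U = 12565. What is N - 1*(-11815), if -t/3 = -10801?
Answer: 319759355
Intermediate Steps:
t = 32403 (t = -3*(-10801) = 32403)
N = 319747540 (N = (7090 + 12565)*(32403 - 16135) = 19655*16268 = 319747540)
N - 1*(-11815) = 319747540 - 1*(-11815) = 319747540 + 11815 = 319759355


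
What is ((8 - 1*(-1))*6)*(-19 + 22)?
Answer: 162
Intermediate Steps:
((8 - 1*(-1))*6)*(-19 + 22) = ((8 + 1)*6)*3 = (9*6)*3 = 54*3 = 162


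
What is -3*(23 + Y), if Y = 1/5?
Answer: -348/5 ≈ -69.600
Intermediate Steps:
Y = ⅕ ≈ 0.20000
-3*(23 + Y) = -3*(23 + ⅕) = -3*116/5 = -348/5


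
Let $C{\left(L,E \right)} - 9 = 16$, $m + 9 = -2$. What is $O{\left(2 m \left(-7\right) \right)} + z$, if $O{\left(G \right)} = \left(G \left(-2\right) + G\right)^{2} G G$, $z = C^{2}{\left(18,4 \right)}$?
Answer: $562449281$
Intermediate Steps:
$m = -11$ ($m = -9 - 2 = -11$)
$C{\left(L,E \right)} = 25$ ($C{\left(L,E \right)} = 9 + 16 = 25$)
$z = 625$ ($z = 25^{2} = 625$)
$O{\left(G \right)} = G^{4}$ ($O{\left(G \right)} = \left(- 2 G + G\right)^{2} G G = \left(- G\right)^{2} G G = G^{2} G G = G^{3} G = G^{4}$)
$O{\left(2 m \left(-7\right) \right)} + z = \left(2 \left(-11\right) \left(-7\right)\right)^{4} + 625 = \left(\left(-22\right) \left(-7\right)\right)^{4} + 625 = 154^{4} + 625 = 562448656 + 625 = 562449281$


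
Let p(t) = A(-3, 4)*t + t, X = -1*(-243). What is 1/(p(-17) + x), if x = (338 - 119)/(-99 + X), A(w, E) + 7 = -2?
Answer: 48/6601 ≈ 0.0072716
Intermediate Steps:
X = 243
A(w, E) = -9 (A(w, E) = -7 - 2 = -9)
p(t) = -8*t (p(t) = -9*t + t = -8*t)
x = 73/48 (x = (338 - 119)/(-99 + 243) = 219/144 = 219*(1/144) = 73/48 ≈ 1.5208)
1/(p(-17) + x) = 1/(-8*(-17) + 73/48) = 1/(136 + 73/48) = 1/(6601/48) = 48/6601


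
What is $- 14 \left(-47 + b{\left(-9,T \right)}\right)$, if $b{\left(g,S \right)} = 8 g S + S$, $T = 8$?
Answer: $8610$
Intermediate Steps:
$b{\left(g,S \right)} = S + 8 S g$ ($b{\left(g,S \right)} = 8 S g + S = S + 8 S g$)
$- 14 \left(-47 + b{\left(-9,T \right)}\right) = - 14 \left(-47 + 8 \left(1 + 8 \left(-9\right)\right)\right) = - 14 \left(-47 + 8 \left(1 - 72\right)\right) = - 14 \left(-47 + 8 \left(-71\right)\right) = - 14 \left(-47 - 568\right) = \left(-14\right) \left(-615\right) = 8610$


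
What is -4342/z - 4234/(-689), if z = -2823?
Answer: 14944220/1945047 ≈ 7.6832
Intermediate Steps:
-4342/z - 4234/(-689) = -4342/(-2823) - 4234/(-689) = -4342*(-1/2823) - 4234*(-1/689) = 4342/2823 + 4234/689 = 14944220/1945047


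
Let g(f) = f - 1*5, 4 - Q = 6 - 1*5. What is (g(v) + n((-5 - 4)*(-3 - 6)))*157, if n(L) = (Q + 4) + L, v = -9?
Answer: 11618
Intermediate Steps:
Q = 3 (Q = 4 - (6 - 1*5) = 4 - (6 - 5) = 4 - 1*1 = 4 - 1 = 3)
g(f) = -5 + f (g(f) = f - 5 = -5 + f)
n(L) = 7 + L (n(L) = (3 + 4) + L = 7 + L)
(g(v) + n((-5 - 4)*(-3 - 6)))*157 = ((-5 - 9) + (7 + (-5 - 4)*(-3 - 6)))*157 = (-14 + (7 - 9*(-9)))*157 = (-14 + (7 + 81))*157 = (-14 + 88)*157 = 74*157 = 11618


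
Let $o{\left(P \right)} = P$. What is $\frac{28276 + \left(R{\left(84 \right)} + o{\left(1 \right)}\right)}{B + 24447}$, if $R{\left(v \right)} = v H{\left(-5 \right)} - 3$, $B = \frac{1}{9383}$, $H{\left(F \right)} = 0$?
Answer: $\frac{132647471}{114693101} \approx 1.1565$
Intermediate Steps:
$B = \frac{1}{9383} \approx 0.00010658$
$R{\left(v \right)} = -3$ ($R{\left(v \right)} = v 0 - 3 = 0 - 3 = -3$)
$\frac{28276 + \left(R{\left(84 \right)} + o{\left(1 \right)}\right)}{B + 24447} = \frac{28276 + \left(-3 + 1\right)}{\frac{1}{9383} + 24447} = \frac{28276 - 2}{\frac{229386202}{9383}} = 28274 \cdot \frac{9383}{229386202} = \frac{132647471}{114693101}$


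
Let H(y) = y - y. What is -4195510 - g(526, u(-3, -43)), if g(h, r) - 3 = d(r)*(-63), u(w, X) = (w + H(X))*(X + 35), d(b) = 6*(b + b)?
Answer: -4177369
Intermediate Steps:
H(y) = 0
d(b) = 12*b (d(b) = 6*(2*b) = 12*b)
u(w, X) = w*(35 + X) (u(w, X) = (w + 0)*(X + 35) = w*(35 + X))
g(h, r) = 3 - 756*r (g(h, r) = 3 + (12*r)*(-63) = 3 - 756*r)
-4195510 - g(526, u(-3, -43)) = -4195510 - (3 - (-2268)*(35 - 43)) = -4195510 - (3 - (-2268)*(-8)) = -4195510 - (3 - 756*24) = -4195510 - (3 - 18144) = -4195510 - 1*(-18141) = -4195510 + 18141 = -4177369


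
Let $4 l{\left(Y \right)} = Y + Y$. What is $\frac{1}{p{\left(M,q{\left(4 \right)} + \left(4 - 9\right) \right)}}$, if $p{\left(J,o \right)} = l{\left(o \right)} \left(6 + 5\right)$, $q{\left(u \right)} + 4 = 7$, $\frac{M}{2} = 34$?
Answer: $- \frac{1}{11} \approx -0.090909$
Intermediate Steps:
$M = 68$ ($M = 2 \cdot 34 = 68$)
$l{\left(Y \right)} = \frac{Y}{2}$ ($l{\left(Y \right)} = \frac{Y + Y}{4} = \frac{2 Y}{4} = \frac{Y}{2}$)
$q{\left(u \right)} = 3$ ($q{\left(u \right)} = -4 + 7 = 3$)
$p{\left(J,o \right)} = \frac{11 o}{2}$ ($p{\left(J,o \right)} = \frac{o}{2} \left(6 + 5\right) = \frac{o}{2} \cdot 11 = \frac{11 o}{2}$)
$\frac{1}{p{\left(M,q{\left(4 \right)} + \left(4 - 9\right) \right)}} = \frac{1}{\frac{11}{2} \left(3 + \left(4 - 9\right)\right)} = \frac{1}{\frac{11}{2} \left(3 - 5\right)} = \frac{1}{\frac{11}{2} \left(-2\right)} = \frac{1}{-11} = - \frac{1}{11}$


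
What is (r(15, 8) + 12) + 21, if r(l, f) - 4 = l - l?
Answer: 37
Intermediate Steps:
r(l, f) = 4 (r(l, f) = 4 + (l - l) = 4 + 0 = 4)
(r(15, 8) + 12) + 21 = (4 + 12) + 21 = 16 + 21 = 37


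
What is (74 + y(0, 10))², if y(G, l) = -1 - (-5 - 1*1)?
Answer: 6241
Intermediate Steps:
y(G, l) = 5 (y(G, l) = -1 - (-5 - 1) = -1 - 1*(-6) = -1 + 6 = 5)
(74 + y(0, 10))² = (74 + 5)² = 79² = 6241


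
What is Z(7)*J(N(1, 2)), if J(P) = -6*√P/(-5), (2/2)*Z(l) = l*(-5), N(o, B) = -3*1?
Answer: -42*I*√3 ≈ -72.746*I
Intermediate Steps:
N(o, B) = -3
Z(l) = -5*l (Z(l) = l*(-5) = -5*l)
J(P) = 6*√P/5 (J(P) = -6*√P*(-⅕) = 6*√P/5)
Z(7)*J(N(1, 2)) = (-5*7)*(6*√(-3)/5) = -42*I*√3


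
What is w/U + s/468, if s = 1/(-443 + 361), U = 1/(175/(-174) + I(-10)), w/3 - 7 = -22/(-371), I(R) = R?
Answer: -96235218139/412887384 ≈ -233.08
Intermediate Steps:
w = 7857/371 (w = 21 + 3*(-22/(-371)) = 21 + 3*(-22*(-1/371)) = 21 + 3*(22/371) = 21 + 66/371 = 7857/371 ≈ 21.178)
U = -174/1915 (U = 1/(175/(-174) - 10) = 1/(175*(-1/174) - 10) = 1/(-175/174 - 10) = 1/(-1915/174) = -174/1915 ≈ -0.090862)
s = -1/82 (s = 1/(-82) = -1/82 ≈ -0.012195)
w/U + s/468 = 7857/(371*(-174/1915)) - 1/82/468 = (7857/371)*(-1915/174) - 1/82*1/468 = -5015385/21518 - 1/38376 = -96235218139/412887384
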